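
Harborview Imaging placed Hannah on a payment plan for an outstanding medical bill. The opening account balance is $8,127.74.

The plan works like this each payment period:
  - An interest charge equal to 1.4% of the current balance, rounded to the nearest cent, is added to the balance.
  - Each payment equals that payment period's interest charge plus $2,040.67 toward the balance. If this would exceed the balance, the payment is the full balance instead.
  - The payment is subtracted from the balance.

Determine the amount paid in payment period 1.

$2,154.46

Payment period 1: opening $8,127.74; interest $113.79 → $8,241.53; payment $2,154.46; balance $6,087.07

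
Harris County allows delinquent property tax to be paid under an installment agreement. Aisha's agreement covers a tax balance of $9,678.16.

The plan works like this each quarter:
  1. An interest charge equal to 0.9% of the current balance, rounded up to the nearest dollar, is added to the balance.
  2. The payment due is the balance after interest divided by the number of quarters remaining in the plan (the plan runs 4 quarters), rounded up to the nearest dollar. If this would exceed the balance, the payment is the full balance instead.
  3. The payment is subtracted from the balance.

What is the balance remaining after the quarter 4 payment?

$0.00

# | Opening | Interest | Payment | End bal
1 | $9,678.16 | $88.00 | $2,442.00 | $7,324.16
2 | $7,324.16 | $66.00 | $2,464.00 | $4,926.16
3 | $4,926.16 | $45.00 | $2,486.00 | $2,485.16
4 | $2,485.16 | $23.00 | $2,508.16 | $0.00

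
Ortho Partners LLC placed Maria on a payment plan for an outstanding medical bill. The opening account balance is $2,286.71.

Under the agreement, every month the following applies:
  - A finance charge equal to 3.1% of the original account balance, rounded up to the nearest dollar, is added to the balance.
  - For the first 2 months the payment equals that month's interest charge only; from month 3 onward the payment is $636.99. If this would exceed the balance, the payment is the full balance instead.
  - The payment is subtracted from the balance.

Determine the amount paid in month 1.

$71.00

Month 1: opening $2,286.71; interest $71.00 → $2,357.71; payment $71.00; balance $2,286.71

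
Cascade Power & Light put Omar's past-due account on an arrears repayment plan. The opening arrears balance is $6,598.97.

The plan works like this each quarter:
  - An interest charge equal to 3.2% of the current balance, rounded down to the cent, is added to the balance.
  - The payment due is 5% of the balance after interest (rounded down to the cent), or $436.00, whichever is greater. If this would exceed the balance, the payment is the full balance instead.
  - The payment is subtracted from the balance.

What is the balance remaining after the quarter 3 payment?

# | Opening | Interest | Payment | End bal
1 | $6,598.97 | $211.16 | $436.00 | $6,374.13
2 | $6,374.13 | $203.97 | $436.00 | $6,142.10
3 | $6,142.10 | $196.54 | $436.00 | $5,902.64

$5,902.64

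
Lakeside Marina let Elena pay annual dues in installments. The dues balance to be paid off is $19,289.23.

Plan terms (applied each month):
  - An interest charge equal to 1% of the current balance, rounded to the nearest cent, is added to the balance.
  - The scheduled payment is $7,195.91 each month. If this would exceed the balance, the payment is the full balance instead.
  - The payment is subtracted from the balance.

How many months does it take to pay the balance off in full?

3

Month 1: opening $19,289.23; interest $192.89 → $19,482.12; payment $7,195.91; balance $12,286.21
Month 2: opening $12,286.21; interest $122.86 → $12,409.07; payment $7,195.91; balance $5,213.16
Month 3: opening $5,213.16; interest $52.13 → $5,265.29; payment $5,265.29; balance $0.00
Balance reaches $0.00 in month 3.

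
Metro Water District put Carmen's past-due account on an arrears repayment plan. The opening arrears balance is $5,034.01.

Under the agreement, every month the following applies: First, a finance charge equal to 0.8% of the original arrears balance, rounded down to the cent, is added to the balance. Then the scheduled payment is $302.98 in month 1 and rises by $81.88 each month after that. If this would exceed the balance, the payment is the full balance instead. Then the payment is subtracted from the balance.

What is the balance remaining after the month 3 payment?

# | Opening | Interest | Payment | End bal
1 | $5,034.01 | $40.27 | $302.98 | $4,771.30
2 | $4,771.30 | $40.27 | $384.86 | $4,426.71
3 | $4,426.71 | $40.27 | $466.74 | $4,000.24

$4,000.24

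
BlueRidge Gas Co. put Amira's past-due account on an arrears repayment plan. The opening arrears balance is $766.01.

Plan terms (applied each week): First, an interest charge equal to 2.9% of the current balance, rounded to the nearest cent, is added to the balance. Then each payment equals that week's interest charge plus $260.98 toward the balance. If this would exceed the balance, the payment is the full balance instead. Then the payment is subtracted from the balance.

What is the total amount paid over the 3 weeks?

Week 1: opening $766.01; interest $22.21 → $788.22; payment $283.19; balance $505.03
Week 2: opening $505.03; interest $14.65 → $519.68; payment $275.63; balance $244.05
Week 3: opening $244.05; interest $7.08 → $251.13; payment $251.13; balance $0.00
Total paid: $809.95

$809.95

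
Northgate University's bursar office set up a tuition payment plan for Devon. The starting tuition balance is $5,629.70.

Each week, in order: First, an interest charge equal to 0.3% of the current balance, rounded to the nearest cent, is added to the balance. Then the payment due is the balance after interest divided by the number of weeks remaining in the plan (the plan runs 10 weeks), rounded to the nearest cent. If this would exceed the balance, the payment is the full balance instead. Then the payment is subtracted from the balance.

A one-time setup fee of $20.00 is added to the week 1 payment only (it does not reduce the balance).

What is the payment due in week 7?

Week 1: $5,629.70 +$16.89 interest = $5,646.59; pay $564.66 (+ $20.00 fee) → $5,081.93
Week 2: $5,081.93 +$15.25 interest = $5,097.18; pay $566.35 → $4,530.83
Week 3: $4,530.83 +$13.59 interest = $4,544.42; pay $568.05 → $3,976.37
Week 4: $3,976.37 +$11.93 interest = $3,988.30; pay $569.76 → $3,418.54
Week 5: $3,418.54 +$10.26 interest = $3,428.80; pay $571.47 → $2,857.33
Week 6: $2,857.33 +$8.57 interest = $2,865.90; pay $573.18 → $2,292.72
Week 7: $2,292.72 +$6.88 interest = $2,299.60; pay $574.90 → $1,724.70

$574.90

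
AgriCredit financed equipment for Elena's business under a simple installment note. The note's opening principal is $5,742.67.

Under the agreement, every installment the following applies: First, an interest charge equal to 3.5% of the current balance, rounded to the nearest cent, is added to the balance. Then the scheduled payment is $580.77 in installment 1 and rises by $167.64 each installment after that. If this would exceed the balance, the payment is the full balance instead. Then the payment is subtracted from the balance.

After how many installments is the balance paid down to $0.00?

7

Installment 1: $5,742.67 +$200.99 interest = $5,943.66; pay $580.77 → $5,362.89
Installment 2: $5,362.89 +$187.70 interest = $5,550.59; pay $748.41 → $4,802.18
Installment 3: $4,802.18 +$168.08 interest = $4,970.26; pay $916.05 → $4,054.21
Installment 4: $4,054.21 +$141.90 interest = $4,196.11; pay $1,083.69 → $3,112.42
Installment 5: $3,112.42 +$108.93 interest = $3,221.35; pay $1,251.33 → $1,970.02
Installment 6: $1,970.02 +$68.95 interest = $2,038.97; pay $1,418.97 → $620.00
Installment 7: $620.00 +$21.70 interest = $641.70; pay $641.70 → $0.00
Balance reaches $0.00 in installment 7.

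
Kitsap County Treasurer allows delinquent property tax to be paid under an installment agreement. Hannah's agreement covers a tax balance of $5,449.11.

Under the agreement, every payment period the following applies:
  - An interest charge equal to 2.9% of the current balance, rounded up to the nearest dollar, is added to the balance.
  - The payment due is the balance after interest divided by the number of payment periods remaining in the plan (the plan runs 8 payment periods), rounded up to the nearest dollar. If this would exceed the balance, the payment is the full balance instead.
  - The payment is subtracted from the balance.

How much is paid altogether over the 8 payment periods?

$6,215.11

Payment period 1: opening $5,449.11; interest $159.00 → $5,608.11; payment $702.00; balance $4,906.11
Payment period 2: opening $4,906.11; interest $143.00 → $5,049.11; payment $722.00; balance $4,327.11
Payment period 3: opening $4,327.11; interest $126.00 → $4,453.11; payment $743.00; balance $3,710.11
Payment period 4: opening $3,710.11; interest $108.00 → $3,818.11; payment $764.00; balance $3,054.11
Payment period 5: opening $3,054.11; interest $89.00 → $3,143.11; payment $786.00; balance $2,357.11
Payment period 6: opening $2,357.11; interest $69.00 → $2,426.11; payment $809.00; balance $1,617.11
Payment period 7: opening $1,617.11; interest $47.00 → $1,664.11; payment $833.00; balance $831.11
Payment period 8: opening $831.11; interest $25.00 → $856.11; payment $856.11; balance $0.00
Total paid: $6,215.11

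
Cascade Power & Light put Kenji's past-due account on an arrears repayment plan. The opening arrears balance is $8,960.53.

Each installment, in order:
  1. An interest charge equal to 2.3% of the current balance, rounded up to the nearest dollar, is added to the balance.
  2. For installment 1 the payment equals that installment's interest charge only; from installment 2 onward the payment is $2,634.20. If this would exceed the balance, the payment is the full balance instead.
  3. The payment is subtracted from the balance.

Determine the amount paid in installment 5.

Installment 1: opening $8,960.53; interest $207.00 → $9,167.53; payment $207.00; balance $8,960.53
Installment 2: opening $8,960.53; interest $207.00 → $9,167.53; payment $2,634.20; balance $6,533.33
Installment 3: opening $6,533.33; interest $151.00 → $6,684.33; payment $2,634.20; balance $4,050.13
Installment 4: opening $4,050.13; interest $94.00 → $4,144.13; payment $2,634.20; balance $1,509.93
Installment 5: opening $1,509.93; interest $35.00 → $1,544.93; payment $1,544.93; balance $0.00

$1,544.93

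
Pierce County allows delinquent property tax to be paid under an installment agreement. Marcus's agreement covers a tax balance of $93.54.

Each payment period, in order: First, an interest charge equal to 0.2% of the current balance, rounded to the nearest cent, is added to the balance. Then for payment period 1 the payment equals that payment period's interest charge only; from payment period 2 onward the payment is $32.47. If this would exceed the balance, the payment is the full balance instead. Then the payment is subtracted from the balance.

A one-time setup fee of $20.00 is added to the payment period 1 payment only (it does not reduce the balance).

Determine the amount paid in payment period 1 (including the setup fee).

$20.19

Payment period 1: $93.54 +$0.19 interest = $93.73; pay $0.19 (+ $20.00 fee) → $93.54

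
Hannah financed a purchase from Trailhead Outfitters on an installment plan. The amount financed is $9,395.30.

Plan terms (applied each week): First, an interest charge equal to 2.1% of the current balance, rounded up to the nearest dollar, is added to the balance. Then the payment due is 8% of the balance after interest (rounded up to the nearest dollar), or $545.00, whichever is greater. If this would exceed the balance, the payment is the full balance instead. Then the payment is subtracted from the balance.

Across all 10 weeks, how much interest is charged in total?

$1,514.00

# | Opening | Interest | Payment | End bal
1 | $9,395.30 | $198.00 | $768.00 | $8,825.30
2 | $8,825.30 | $186.00 | $721.00 | $8,290.30
3 | $8,290.30 | $175.00 | $678.00 | $7,787.30
4 | $7,787.30 | $164.00 | $637.00 | $7,314.30
5 | $7,314.30 | $154.00 | $598.00 | $6,870.30
6 | $6,870.30 | $145.00 | $562.00 | $6,453.30
7 | $6,453.30 | $136.00 | $545.00 | $6,044.30
8 | $6,044.30 | $127.00 | $545.00 | $5,626.30
9 | $5,626.30 | $119.00 | $545.00 | $5,200.30
10 | $5,200.30 | $110.00 | $545.00 | $4,765.30
Total interest: $198.00 + $186.00 + $175.00 + $164.00 + $154.00 + $145.00 + $136.00 + $127.00 + $119.00 + $110.00 = $1,514.00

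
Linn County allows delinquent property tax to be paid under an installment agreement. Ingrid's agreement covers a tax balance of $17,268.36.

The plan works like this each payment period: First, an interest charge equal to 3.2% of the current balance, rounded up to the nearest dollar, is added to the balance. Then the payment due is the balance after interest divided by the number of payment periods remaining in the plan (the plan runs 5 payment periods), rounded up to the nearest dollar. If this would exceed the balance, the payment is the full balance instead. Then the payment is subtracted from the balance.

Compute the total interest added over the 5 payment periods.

# | Opening | Interest | Payment | End bal
1 | $17,268.36 | $553.00 | $3,565.00 | $14,256.36
2 | $14,256.36 | $457.00 | $3,679.00 | $11,034.36
3 | $11,034.36 | $354.00 | $3,797.00 | $7,591.36
4 | $7,591.36 | $243.00 | $3,918.00 | $3,916.36
5 | $3,916.36 | $126.00 | $4,042.36 | $0.00
Total interest: $553.00 + $457.00 + $354.00 + $243.00 + $126.00 = $1,733.00

$1,733.00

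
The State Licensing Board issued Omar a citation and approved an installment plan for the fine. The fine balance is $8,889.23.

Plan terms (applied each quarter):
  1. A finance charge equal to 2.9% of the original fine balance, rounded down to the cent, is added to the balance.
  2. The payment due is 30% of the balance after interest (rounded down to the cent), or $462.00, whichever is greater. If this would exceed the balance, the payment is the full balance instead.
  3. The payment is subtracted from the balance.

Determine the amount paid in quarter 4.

$1,110.59

Quarter 1: opening $8,889.23; interest $257.78 → $9,147.01; payment $2,744.10; balance $6,402.91
Quarter 2: opening $6,402.91; interest $257.78 → $6,660.69; payment $1,998.20; balance $4,662.49
Quarter 3: opening $4,662.49; interest $257.78 → $4,920.27; payment $1,476.08; balance $3,444.19
Quarter 4: opening $3,444.19; interest $257.78 → $3,701.97; payment $1,110.59; balance $2,591.38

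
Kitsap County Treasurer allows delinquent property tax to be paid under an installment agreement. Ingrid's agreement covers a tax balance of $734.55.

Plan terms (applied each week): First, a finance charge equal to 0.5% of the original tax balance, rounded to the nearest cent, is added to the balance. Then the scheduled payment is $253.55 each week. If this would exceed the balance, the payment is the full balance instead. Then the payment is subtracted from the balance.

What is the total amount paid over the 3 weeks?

$745.56

Week 1: $734.55 +$3.67 interest = $738.22; pay $253.55 → $484.67
Week 2: $484.67 +$3.67 interest = $488.34; pay $253.55 → $234.79
Week 3: $234.79 +$3.67 interest = $238.46; pay $238.46 → $0.00
Total paid: $745.56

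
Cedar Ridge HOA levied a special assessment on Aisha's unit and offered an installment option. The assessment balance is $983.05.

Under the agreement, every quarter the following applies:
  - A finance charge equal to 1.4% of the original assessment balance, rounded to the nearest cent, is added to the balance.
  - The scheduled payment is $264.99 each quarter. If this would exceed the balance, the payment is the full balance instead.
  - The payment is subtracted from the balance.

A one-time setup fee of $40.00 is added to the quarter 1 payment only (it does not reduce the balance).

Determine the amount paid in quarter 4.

$243.12

# | Opening | Interest | Payment | Fee | End bal
1 | $983.05 | $13.76 | $264.99 | $40.00 | $731.82
2 | $731.82 | $13.76 | $264.99 | — | $480.59
3 | $480.59 | $13.76 | $264.99 | — | $229.36
4 | $229.36 | $13.76 | $243.12 | — | $0.00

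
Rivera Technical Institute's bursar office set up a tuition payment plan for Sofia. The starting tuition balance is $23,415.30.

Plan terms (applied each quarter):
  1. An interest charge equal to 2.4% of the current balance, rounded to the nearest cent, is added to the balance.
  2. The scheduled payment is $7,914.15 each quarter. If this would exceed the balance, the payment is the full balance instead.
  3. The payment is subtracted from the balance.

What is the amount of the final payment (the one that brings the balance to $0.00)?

Quarter 1: $23,415.30 +$561.97 interest = $23,977.27; pay $7,914.15 → $16,063.12
Quarter 2: $16,063.12 +$385.51 interest = $16,448.63; pay $7,914.15 → $8,534.48
Quarter 3: $8,534.48 +$204.83 interest = $8,739.31; pay $7,914.15 → $825.16
Quarter 4: $825.16 +$19.80 interest = $844.96; pay $844.96 → $0.00

$844.96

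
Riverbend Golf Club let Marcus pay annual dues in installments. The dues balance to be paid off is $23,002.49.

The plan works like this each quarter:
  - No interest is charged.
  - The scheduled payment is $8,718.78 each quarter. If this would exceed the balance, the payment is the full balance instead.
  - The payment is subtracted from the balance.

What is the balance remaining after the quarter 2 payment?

$5,564.93

# | Opening | Payment | End bal
1 | $23,002.49 | $8,718.78 | $14,283.71
2 | $14,283.71 | $8,718.78 | $5,564.93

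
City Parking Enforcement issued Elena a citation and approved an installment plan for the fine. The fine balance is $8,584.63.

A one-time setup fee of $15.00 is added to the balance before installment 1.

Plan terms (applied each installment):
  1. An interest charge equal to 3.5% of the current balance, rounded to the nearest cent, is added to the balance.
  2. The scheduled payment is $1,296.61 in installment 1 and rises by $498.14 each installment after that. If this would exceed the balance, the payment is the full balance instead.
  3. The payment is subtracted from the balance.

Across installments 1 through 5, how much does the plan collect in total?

Installment 1: $8,599.63 +$300.99 interest = $8,900.62; pay $1,296.61 → $7,604.01
Installment 2: $7,604.01 +$266.14 interest = $7,870.15; pay $1,794.75 → $6,075.40
Installment 3: $6,075.40 +$212.64 interest = $6,288.04; pay $2,292.89 → $3,995.15
Installment 4: $3,995.15 +$139.83 interest = $4,134.98; pay $2,791.03 → $1,343.95
Installment 5: $1,343.95 +$47.04 interest = $1,390.99; pay $1,390.99 → $0.00
Total paid: $9,566.27

$9,566.27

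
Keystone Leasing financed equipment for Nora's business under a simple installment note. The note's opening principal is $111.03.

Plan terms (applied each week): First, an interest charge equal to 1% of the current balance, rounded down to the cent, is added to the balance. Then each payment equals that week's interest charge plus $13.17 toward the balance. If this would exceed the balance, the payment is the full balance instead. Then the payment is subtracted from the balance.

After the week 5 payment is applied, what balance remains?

Week 1: $111.03 +$1.11 interest = $112.14; pay $14.28 → $97.86
Week 2: $97.86 +$0.97 interest = $98.83; pay $14.14 → $84.69
Week 3: $84.69 +$0.84 interest = $85.53; pay $14.01 → $71.52
Week 4: $71.52 +$0.71 interest = $72.23; pay $13.88 → $58.35
Week 5: $58.35 +$0.58 interest = $58.93; pay $13.75 → $45.18

$45.18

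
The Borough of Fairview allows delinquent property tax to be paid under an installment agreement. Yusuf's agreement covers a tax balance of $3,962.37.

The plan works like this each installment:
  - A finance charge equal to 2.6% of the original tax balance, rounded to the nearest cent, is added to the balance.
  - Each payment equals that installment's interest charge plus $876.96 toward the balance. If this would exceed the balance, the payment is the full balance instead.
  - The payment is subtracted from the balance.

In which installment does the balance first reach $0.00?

5

Installment 1: opening $3,962.37; interest $103.02 → $4,065.39; payment $979.98; balance $3,085.41
Installment 2: opening $3,085.41; interest $103.02 → $3,188.43; payment $979.98; balance $2,208.45
Installment 3: opening $2,208.45; interest $103.02 → $2,311.47; payment $979.98; balance $1,331.49
Installment 4: opening $1,331.49; interest $103.02 → $1,434.51; payment $979.98; balance $454.53
Installment 5: opening $454.53; interest $103.02 → $557.55; payment $557.55; balance $0.00
Balance reaches $0.00 in installment 5.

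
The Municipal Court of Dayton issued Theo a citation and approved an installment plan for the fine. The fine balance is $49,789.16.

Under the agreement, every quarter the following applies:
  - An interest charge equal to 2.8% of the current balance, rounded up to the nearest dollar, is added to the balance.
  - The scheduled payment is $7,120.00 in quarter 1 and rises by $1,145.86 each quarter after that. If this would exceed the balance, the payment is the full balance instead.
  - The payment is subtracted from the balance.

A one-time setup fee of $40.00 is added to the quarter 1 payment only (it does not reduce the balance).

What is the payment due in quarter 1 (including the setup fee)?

Quarter 1: $49,789.16 +$1,395.00 interest = $51,184.16; pay $7,120.00 (+ $40.00 fee) → $44,064.16

$7,160.00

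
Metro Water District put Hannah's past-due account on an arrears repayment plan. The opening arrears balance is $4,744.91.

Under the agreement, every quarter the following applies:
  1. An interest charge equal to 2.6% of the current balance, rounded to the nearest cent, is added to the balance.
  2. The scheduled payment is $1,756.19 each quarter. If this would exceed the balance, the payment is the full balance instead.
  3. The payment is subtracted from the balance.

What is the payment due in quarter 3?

$1,474.17

Quarter 1: $4,744.91 +$123.37 interest = $4,868.28; pay $1,756.19 → $3,112.09
Quarter 2: $3,112.09 +$80.91 interest = $3,193.00; pay $1,756.19 → $1,436.81
Quarter 3: $1,436.81 +$37.36 interest = $1,474.17; pay $1,474.17 → $0.00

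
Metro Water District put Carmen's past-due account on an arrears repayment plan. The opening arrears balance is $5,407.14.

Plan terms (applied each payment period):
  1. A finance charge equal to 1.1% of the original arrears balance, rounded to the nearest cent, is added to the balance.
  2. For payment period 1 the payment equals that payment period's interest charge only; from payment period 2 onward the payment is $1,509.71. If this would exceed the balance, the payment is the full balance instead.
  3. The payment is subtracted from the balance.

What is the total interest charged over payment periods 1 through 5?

Payment period 1: opening $5,407.14; interest $59.48 → $5,466.62; payment $59.48; balance $5,407.14
Payment period 2: opening $5,407.14; interest $59.48 → $5,466.62; payment $1,509.71; balance $3,956.91
Payment period 3: opening $3,956.91; interest $59.48 → $4,016.39; payment $1,509.71; balance $2,506.68
Payment period 4: opening $2,506.68; interest $59.48 → $2,566.16; payment $1,509.71; balance $1,056.45
Payment period 5: opening $1,056.45; interest $59.48 → $1,115.93; payment $1,115.93; balance $0.00
Total interest: $59.48 + $59.48 + $59.48 + $59.48 + $59.48 = $297.40

$297.40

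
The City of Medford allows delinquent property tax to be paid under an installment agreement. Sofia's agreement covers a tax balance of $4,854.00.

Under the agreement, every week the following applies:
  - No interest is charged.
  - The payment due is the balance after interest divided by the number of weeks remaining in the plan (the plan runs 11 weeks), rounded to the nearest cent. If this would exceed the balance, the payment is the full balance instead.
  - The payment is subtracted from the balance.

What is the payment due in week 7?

$441.27

Week 1: opening $4,854.00; payment $441.27; balance $4,412.73
Week 2: opening $4,412.73; payment $441.27; balance $3,971.46
Week 3: opening $3,971.46; payment $441.27; balance $3,530.19
Week 4: opening $3,530.19; payment $441.27; balance $3,088.92
Week 5: opening $3,088.92; payment $441.27; balance $2,647.65
Week 6: opening $2,647.65; payment $441.28; balance $2,206.37
Week 7: opening $2,206.37; payment $441.27; balance $1,765.10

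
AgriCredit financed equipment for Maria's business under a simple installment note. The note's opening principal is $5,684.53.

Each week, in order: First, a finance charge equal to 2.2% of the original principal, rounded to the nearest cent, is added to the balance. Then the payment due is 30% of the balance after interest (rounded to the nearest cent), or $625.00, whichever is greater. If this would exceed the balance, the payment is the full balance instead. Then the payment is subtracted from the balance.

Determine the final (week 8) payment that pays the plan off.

$211.84

Week 1: $5,684.53 +$125.06 interest = $5,809.59; pay $1,742.88 → $4,066.71
Week 2: $4,066.71 +$125.06 interest = $4,191.77; pay $1,257.53 → $2,934.24
Week 3: $2,934.24 +$125.06 interest = $3,059.30; pay $917.79 → $2,141.51
Week 4: $2,141.51 +$125.06 interest = $2,266.57; pay $679.97 → $1,586.60
Week 5: $1,586.60 +$125.06 interest = $1,711.66; pay $625.00 → $1,086.66
Week 6: $1,086.66 +$125.06 interest = $1,211.72; pay $625.00 → $586.72
Week 7: $586.72 +$125.06 interest = $711.78; pay $625.00 → $86.78
Week 8: $86.78 +$125.06 interest = $211.84; pay $211.84 → $0.00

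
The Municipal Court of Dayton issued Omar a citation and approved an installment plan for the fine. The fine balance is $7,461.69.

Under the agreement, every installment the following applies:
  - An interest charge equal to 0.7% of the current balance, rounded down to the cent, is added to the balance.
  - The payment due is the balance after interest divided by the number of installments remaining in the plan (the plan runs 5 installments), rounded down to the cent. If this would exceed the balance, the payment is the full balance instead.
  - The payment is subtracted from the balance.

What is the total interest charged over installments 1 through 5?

$158.14

Installment 1: $7,461.69 +$52.23 interest = $7,513.92; pay $1,502.78 → $6,011.14
Installment 2: $6,011.14 +$42.07 interest = $6,053.21; pay $1,513.30 → $4,539.91
Installment 3: $4,539.91 +$31.77 interest = $4,571.68; pay $1,523.89 → $3,047.79
Installment 4: $3,047.79 +$21.33 interest = $3,069.12; pay $1,534.56 → $1,534.56
Installment 5: $1,534.56 +$10.74 interest = $1,545.30; pay $1,545.30 → $0.00
Total interest: $52.23 + $42.07 + $31.77 + $21.33 + $10.74 = $158.14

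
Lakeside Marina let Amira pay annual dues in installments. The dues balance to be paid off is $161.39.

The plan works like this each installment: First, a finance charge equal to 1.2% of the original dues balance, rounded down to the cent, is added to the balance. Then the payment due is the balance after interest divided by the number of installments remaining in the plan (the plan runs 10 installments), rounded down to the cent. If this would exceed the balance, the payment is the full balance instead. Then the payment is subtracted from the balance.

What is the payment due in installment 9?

Installment 1: $161.39 +$1.93 interest = $163.32; pay $16.33 → $146.99
Installment 2: $146.99 +$1.93 interest = $148.92; pay $16.54 → $132.38
Installment 3: $132.38 +$1.93 interest = $134.31; pay $16.78 → $117.53
Installment 4: $117.53 +$1.93 interest = $119.46; pay $17.06 → $102.40
Installment 5: $102.40 +$1.93 interest = $104.33; pay $17.38 → $86.95
Installment 6: $86.95 +$1.93 interest = $88.88; pay $17.77 → $71.11
Installment 7: $71.11 +$1.93 interest = $73.04; pay $18.26 → $54.78
Installment 8: $54.78 +$1.93 interest = $56.71; pay $18.90 → $37.81
Installment 9: $37.81 +$1.93 interest = $39.74; pay $19.87 → $19.87

$19.87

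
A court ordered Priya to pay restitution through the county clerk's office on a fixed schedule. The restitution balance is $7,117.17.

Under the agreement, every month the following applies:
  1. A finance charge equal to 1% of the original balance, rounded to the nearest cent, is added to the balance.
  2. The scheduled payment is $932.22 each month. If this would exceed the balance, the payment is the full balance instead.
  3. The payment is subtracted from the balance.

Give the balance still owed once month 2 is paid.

Month 1: opening $7,117.17; interest $71.17 → $7,188.34; payment $932.22; balance $6,256.12
Month 2: opening $6,256.12; interest $71.17 → $6,327.29; payment $932.22; balance $5,395.07

$5,395.07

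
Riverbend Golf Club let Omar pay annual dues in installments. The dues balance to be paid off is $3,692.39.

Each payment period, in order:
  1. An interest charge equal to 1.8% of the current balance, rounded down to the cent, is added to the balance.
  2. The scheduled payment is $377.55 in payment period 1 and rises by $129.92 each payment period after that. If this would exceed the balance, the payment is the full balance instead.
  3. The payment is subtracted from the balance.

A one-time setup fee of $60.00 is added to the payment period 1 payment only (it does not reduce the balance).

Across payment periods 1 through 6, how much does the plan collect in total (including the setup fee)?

# | Opening | Interest | Payment | Fee | End bal
1 | $3,692.39 | $66.46 | $377.55 | $60.00 | $3,381.30
2 | $3,381.30 | $60.86 | $507.47 | — | $2,934.69
3 | $2,934.69 | $52.82 | $637.39 | — | $2,350.12
4 | $2,350.12 | $42.30 | $767.31 | — | $1,625.11
5 | $1,625.11 | $29.25 | $897.23 | — | $757.13
6 | $757.13 | $13.62 | $770.75 | — | $0.00
Total paid: $4,017.70

$4,017.70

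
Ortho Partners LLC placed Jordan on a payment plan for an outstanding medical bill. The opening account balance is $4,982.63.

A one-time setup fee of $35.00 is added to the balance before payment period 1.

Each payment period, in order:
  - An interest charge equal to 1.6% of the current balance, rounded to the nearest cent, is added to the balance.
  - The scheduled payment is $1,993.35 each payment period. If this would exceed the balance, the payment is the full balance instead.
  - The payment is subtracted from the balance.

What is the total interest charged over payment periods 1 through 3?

$148.52

# | Opening | Interest | Payment | End bal
1 | $5,017.63 | $80.28 | $1,993.35 | $3,104.56
2 | $3,104.56 | $49.67 | $1,993.35 | $1,160.88
3 | $1,160.88 | $18.57 | $1,179.45 | $0.00
Total interest: $80.28 + $49.67 + $18.57 = $148.52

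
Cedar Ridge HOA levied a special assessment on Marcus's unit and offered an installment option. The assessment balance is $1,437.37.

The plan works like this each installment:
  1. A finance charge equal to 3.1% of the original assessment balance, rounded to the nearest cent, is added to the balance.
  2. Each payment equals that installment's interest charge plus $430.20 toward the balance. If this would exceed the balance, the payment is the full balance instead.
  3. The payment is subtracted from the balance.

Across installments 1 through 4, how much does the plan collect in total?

Installment 1: opening $1,437.37; interest $44.56 → $1,481.93; payment $474.76; balance $1,007.17
Installment 2: opening $1,007.17; interest $44.56 → $1,051.73; payment $474.76; balance $576.97
Installment 3: opening $576.97; interest $44.56 → $621.53; payment $474.76; balance $146.77
Installment 4: opening $146.77; interest $44.56 → $191.33; payment $191.33; balance $0.00
Total paid: $1,615.61

$1,615.61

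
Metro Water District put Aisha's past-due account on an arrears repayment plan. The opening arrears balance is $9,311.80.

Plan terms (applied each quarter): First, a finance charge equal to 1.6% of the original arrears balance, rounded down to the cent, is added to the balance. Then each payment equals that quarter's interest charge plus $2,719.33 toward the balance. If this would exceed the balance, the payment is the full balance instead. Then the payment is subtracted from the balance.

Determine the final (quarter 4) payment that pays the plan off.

$1,302.79

# | Opening | Interest | Payment | End bal
1 | $9,311.80 | $148.98 | $2,868.31 | $6,592.47
2 | $6,592.47 | $148.98 | $2,868.31 | $3,873.14
3 | $3,873.14 | $148.98 | $2,868.31 | $1,153.81
4 | $1,153.81 | $148.98 | $1,302.79 | $0.00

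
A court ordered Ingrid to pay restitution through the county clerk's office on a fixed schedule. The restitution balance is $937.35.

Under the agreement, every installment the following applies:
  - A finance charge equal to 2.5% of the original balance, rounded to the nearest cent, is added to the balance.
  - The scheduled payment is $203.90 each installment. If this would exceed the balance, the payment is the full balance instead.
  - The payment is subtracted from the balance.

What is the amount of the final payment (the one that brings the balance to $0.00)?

Installment 1: $937.35 +$23.43 interest = $960.78; pay $203.90 → $756.88
Installment 2: $756.88 +$23.43 interest = $780.31; pay $203.90 → $576.41
Installment 3: $576.41 +$23.43 interest = $599.84; pay $203.90 → $395.94
Installment 4: $395.94 +$23.43 interest = $419.37; pay $203.90 → $215.47
Installment 5: $215.47 +$23.43 interest = $238.90; pay $203.90 → $35.00
Installment 6: $35.00 +$23.43 interest = $58.43; pay $58.43 → $0.00

$58.43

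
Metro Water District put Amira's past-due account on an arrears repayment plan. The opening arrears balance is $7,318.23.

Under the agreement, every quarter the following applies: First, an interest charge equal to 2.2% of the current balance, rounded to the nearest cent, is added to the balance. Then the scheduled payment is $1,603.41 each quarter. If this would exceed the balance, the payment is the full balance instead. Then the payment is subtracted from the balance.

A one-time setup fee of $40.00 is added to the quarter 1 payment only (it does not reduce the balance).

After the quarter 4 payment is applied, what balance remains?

$1,355.39

# | Opening | Interest | Payment | Fee | End bal
1 | $7,318.23 | $161.00 | $1,603.41 | $40.00 | $5,875.82
2 | $5,875.82 | $129.27 | $1,603.41 | — | $4,401.68
3 | $4,401.68 | $96.84 | $1,603.41 | — | $2,895.11
4 | $2,895.11 | $63.69 | $1,603.41 | — | $1,355.39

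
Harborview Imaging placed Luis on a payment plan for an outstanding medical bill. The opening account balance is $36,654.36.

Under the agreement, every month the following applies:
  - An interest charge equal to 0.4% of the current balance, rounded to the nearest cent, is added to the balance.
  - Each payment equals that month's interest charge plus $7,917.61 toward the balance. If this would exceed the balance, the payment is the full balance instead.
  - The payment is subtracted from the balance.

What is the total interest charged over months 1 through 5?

# | Opening | Interest | Payment | End bal
1 | $36,654.36 | $146.62 | $8,064.23 | $28,736.75
2 | $28,736.75 | $114.95 | $8,032.56 | $20,819.14
3 | $20,819.14 | $83.28 | $8,000.89 | $12,901.53
4 | $12,901.53 | $51.61 | $7,969.22 | $4,983.92
5 | $4,983.92 | $19.94 | $5,003.86 | $0.00
Total interest: $146.62 + $114.95 + $83.28 + $51.61 + $19.94 = $416.40

$416.40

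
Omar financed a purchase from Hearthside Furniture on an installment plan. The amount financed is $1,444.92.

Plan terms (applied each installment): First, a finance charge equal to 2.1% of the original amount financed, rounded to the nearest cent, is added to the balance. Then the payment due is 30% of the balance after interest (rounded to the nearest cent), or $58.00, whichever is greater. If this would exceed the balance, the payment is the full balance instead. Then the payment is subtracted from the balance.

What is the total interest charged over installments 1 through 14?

Installment 1: $1,444.92 +$30.34 interest = $1,475.26; pay $442.58 → $1,032.68
Installment 2: $1,032.68 +$30.34 interest = $1,063.02; pay $318.91 → $744.11
Installment 3: $744.11 +$30.34 interest = $774.45; pay $232.34 → $542.11
Installment 4: $542.11 +$30.34 interest = $572.45; pay $171.74 → $400.71
Installment 5: $400.71 +$30.34 interest = $431.05; pay $129.32 → $301.73
Installment 6: $301.73 +$30.34 interest = $332.07; pay $99.62 → $232.45
Installment 7: $232.45 +$30.34 interest = $262.79; pay $78.84 → $183.95
Installment 8: $183.95 +$30.34 interest = $214.29; pay $64.29 → $150.00
Installment 9: $150.00 +$30.34 interest = $180.34; pay $58.00 → $122.34
Installment 10: $122.34 +$30.34 interest = $152.68; pay $58.00 → $94.68
Installment 11: $94.68 +$30.34 interest = $125.02; pay $58.00 → $67.02
Installment 12: $67.02 +$30.34 interest = $97.36; pay $58.00 → $39.36
Installment 13: $39.36 +$30.34 interest = $69.70; pay $58.00 → $11.70
Installment 14: $11.70 +$30.34 interest = $42.04; pay $42.04 → $0.00
Total interest: $30.34 + $30.34 + $30.34 + $30.34 + $30.34 + $30.34 + $30.34 + $30.34 + $30.34 + $30.34 + $30.34 + $30.34 + $30.34 + $30.34 = $424.76

$424.76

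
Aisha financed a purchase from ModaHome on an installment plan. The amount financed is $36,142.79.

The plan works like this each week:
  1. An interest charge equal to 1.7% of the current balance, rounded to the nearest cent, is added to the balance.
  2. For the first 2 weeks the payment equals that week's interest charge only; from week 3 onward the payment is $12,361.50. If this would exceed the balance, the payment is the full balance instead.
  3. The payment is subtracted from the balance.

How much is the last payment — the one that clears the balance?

$304.16

Week 1: opening $36,142.79; interest $614.43 → $36,757.22; payment $614.43; balance $36,142.79
Week 2: opening $36,142.79; interest $614.43 → $36,757.22; payment $614.43; balance $36,142.79
Week 3: opening $36,142.79; interest $614.43 → $36,757.22; payment $12,361.50; balance $24,395.72
Week 4: opening $24,395.72; interest $414.73 → $24,810.45; payment $12,361.50; balance $12,448.95
Week 5: opening $12,448.95; interest $211.63 → $12,660.58; payment $12,361.50; balance $299.08
Week 6: opening $299.08; interest $5.08 → $304.16; payment $304.16; balance $0.00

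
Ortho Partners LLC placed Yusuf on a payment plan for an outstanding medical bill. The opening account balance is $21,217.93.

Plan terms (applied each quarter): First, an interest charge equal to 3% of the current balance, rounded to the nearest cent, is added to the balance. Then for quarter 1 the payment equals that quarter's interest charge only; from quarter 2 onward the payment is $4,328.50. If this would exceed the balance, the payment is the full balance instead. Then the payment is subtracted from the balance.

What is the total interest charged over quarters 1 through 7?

Quarter 1: $21,217.93 +$636.54 interest = $21,854.47; pay $636.54 → $21,217.93
Quarter 2: $21,217.93 +$636.54 interest = $21,854.47; pay $4,328.50 → $17,525.97
Quarter 3: $17,525.97 +$525.78 interest = $18,051.75; pay $4,328.50 → $13,723.25
Quarter 4: $13,723.25 +$411.70 interest = $14,134.95; pay $4,328.50 → $9,806.45
Quarter 5: $9,806.45 +$294.19 interest = $10,100.64; pay $4,328.50 → $5,772.14
Quarter 6: $5,772.14 +$173.16 interest = $5,945.30; pay $4,328.50 → $1,616.80
Quarter 7: $1,616.80 +$48.50 interest = $1,665.30; pay $1,665.30 → $0.00
Total interest: $636.54 + $636.54 + $525.78 + $411.70 + $294.19 + $173.16 + $48.50 = $2,726.41

$2,726.41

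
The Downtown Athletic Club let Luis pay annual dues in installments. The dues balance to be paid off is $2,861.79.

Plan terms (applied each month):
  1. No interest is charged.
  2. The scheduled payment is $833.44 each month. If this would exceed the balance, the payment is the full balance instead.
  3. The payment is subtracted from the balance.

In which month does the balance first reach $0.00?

Month 1: opening $2,861.79; payment $833.44; balance $2,028.35
Month 2: opening $2,028.35; payment $833.44; balance $1,194.91
Month 3: opening $1,194.91; payment $833.44; balance $361.47
Month 4: opening $361.47; payment $361.47; balance $0.00
Balance reaches $0.00 in month 4.

4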